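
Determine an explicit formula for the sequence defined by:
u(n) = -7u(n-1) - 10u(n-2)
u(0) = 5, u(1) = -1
Characteristic equation: x² + 7x + 10 = 0, which factors as (x - (-5))(x - (-2)) = 0.
Roots r₁ = -5, r₂ = -2 (distinct).
General solution: u(n) = A·(-5)^n + B·(-2)^n.
From u(0) = 5: A + B = 5.
From u(1) = -1: -5A - 2B = -1.
Solving: A = -3, B = 8.
So u(n) = 8 \left(-2\right)^{n} - 3 \left(-5\right)^{n}.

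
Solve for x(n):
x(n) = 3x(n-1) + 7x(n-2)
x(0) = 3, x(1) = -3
Characteristic equation: x² - 3x - 7 = 0.
Discriminant Δ = (3)² + 4·(7) = 37.
Roots r₁,₂ = (3 ± √37)/2, so r₁ = \frac{3}{2} + \frac{\sqrt{37}}{2}, r₂ = \frac{3}{2} - \frac{\sqrt{37}}{2}.
General solution: x(n) = A·r₁^n + B·r₂^n.
From the initial conditions, A + B = 3 and r₁A + r₂B = -3.
Since r₁ - r₂ = √37: A = (-3 - (3)r₂)/√37 = \frac{3}{2} - \frac{15 \sqrt{37}}{74}, and B = 3 - A = \frac{15 \sqrt{37}}{74} + \frac{3}{2}.
So x(n) = \left(\frac{3}{2} - \frac{15 \sqrt{37}}{74}\right)\left(\frac{3}{2} + \frac{\sqrt{37}}{2}\right)^n + \left(\frac{15 \sqrt{37}}{74} + \frac{3}{2}\right)\left(\frac{3}{2} - \frac{\sqrt{37}}{2}\right)^n.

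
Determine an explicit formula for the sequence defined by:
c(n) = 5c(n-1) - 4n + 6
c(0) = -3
First-order linear with linear forcing.
Homogeneous solution: c_h(n) = A·(5)^n.
Try particular c_p(n) = pn + q. Substituting:
  pn + q = 5(p(n-1) + q) - 4n + 6.
Matching the n-coefficient: p = 5p - 4 ⇒ p = 1.
Matching constants: q = -5p + 5q + 6 ⇒ q = - \frac{1}{4}.
General: c(n) = A·(5)^n + n - \frac{1}{4}.
Apply c(0) = -3: A - \frac{1}{4} = -3 ⇒ A = - \frac{11}{4}.
So c(n) = - \frac{11 \cdot 5^{n}}{4} + n - \frac{1}{4}.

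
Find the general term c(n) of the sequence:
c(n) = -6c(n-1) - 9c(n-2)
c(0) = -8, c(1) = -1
Characteristic equation: x² + 6x + 9 = 0, which is (x - (-3))².
Repeated root r = -3.
General solution: c(n) = (A + Bn)·(-3)^n.
From c(0) = -8: A = -8.
From c(1) = -1: (A + B)·(-3) = -1 ⇒ B = \frac{25}{3}.
So c(n) = \left(\frac{25 n}{3} - 8\right) \cdot (-3)^n.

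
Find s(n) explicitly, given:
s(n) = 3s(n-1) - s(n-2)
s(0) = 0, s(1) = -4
Characteristic equation: x² - 3x + 1 = 0.
Discriminant Δ = (3)² + 4·(-1) = 5.
Roots r₁,₂ = (3 ± √5)/2, so r₁ = \frac{\sqrt{5}}{2} + \frac{3}{2}, r₂ = \frac{3}{2} - \frac{\sqrt{5}}{2}.
General solution: s(n) = A·r₁^n + B·r₂^n.
From the initial conditions, A + B = 0 and r₁A + r₂B = -4.
Since r₁ - r₂ = √5: A = (-4 - (0)r₂)/√5 = - \frac{4 \sqrt{5}}{5}, and B = 0 - A = \frac{4 \sqrt{5}}{5}.
So s(n) = \left(- \frac{4 \sqrt{5}}{5}\right)\left(\frac{\sqrt{5}}{2} + \frac{3}{2}\right)^n + \left(\frac{4 \sqrt{5}}{5}\right)\left(\frac{3}{2} - \frac{\sqrt{5}}{2}\right)^n.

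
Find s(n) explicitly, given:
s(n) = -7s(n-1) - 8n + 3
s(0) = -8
First-order linear with linear forcing.
Homogeneous solution: s_h(n) = A·(-7)^n.
Try particular s_p(n) = pn + q. Substituting:
  pn + q = -7(p(n-1) + q) - 8n + 3.
Matching the n-coefficient: p = -7p - 8 ⇒ p = -1.
Matching constants: q = 7p - 7q + 3 ⇒ q = - \frac{1}{2}.
General: s(n) = A·(-7)^n - n - \frac{1}{2}.
Apply s(0) = -8: A - \frac{1}{2} = -8 ⇒ A = - \frac{15}{2}.
So s(n) = - \frac{15 \left(-7\right)^{n}}{2} - n - \frac{1}{2}.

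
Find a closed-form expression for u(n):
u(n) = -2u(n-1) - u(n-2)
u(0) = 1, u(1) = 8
Characteristic equation: x² + 2x + 1 = 0, which is (x - (-1))².
Repeated root r = -1.
General solution: u(n) = (A + Bn)·(-1)^n.
From u(0) = 1: A = 1.
From u(1) = 8: (A + B)·(-1) = 8 ⇒ B = -9.
So u(n) = \left(1 - 9 n\right) \cdot (-1)^n.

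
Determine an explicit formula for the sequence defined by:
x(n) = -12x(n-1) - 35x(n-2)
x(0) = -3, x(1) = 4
Characteristic equation: x² + 12x + 35 = 0, which factors as (x - (-7))(x - (-5)) = 0.
Roots r₁ = -7, r₂ = -5 (distinct).
General solution: x(n) = A·(-7)^n + B·(-5)^n.
From x(0) = -3: A + B = -3.
From x(1) = 4: -7A - 5B = 4.
Solving: A = \frac{11}{2}, B = - \frac{17}{2}.
So x(n) = - \frac{17 \left(-5\right)^{n}}{2} + \frac{11 \left(-7\right)^{n}}{2}.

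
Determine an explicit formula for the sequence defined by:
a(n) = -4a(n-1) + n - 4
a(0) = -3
First-order linear with linear forcing.
Homogeneous solution: a_h(n) = A·(-4)^n.
Try particular a_p(n) = pn + q. Substituting:
  pn + q = -4(p(n-1) + q) + n - 4.
Matching the n-coefficient: p = -4p + 1 ⇒ p = \frac{1}{5}.
Matching constants: q = 4p - 4q - 4 ⇒ q = - \frac{16}{25}.
General: a(n) = A·(-4)^n + \frac{n}{5} - \frac{16}{25}.
Apply a(0) = -3: A - \frac{16}{25} = -3 ⇒ A = - \frac{59}{25}.
So a(n) = - \frac{59 \left(-4\right)^{n}}{25} + \frac{n}{5} - \frac{16}{25}.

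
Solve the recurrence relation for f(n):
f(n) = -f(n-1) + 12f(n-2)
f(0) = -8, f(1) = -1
Characteristic equation: x² + x - 12 = 0, which factors as (x - (-4))(x - (3)) = 0.
Roots r₁ = -4, r₂ = 3 (distinct).
General solution: f(n) = A·(-4)^n + B·(3)^n.
From f(0) = -8: A + B = -8.
From f(1) = -1: -4A + 3B = -1.
Solving: A = - \frac{23}{7}, B = - \frac{33}{7}.
So f(n) = - \frac{23 \left(-4\right)^{n}}{7} - \frac{33 \cdot 3^{n}}{7}.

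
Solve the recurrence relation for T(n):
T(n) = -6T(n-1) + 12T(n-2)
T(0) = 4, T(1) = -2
Characteristic equation: x² + 6x - 12 = 0.
Discriminant Δ = (-6)² + 4·(12) = 84.
Roots r₁,₂ = (-6 ± √84)/2, so r₁ = -3 + \sqrt{21}, r₂ = - \sqrt{21} - 3.
General solution: T(n) = A·r₁^n + B·r₂^n.
From the initial conditions, A + B = 4 and r₁A + r₂B = -2.
Since r₁ - r₂ = √84: A = (-2 - (4)r₂)/√84 = \frac{5 \sqrt{21}}{21} + 2, and B = 4 - A = 2 - \frac{5 \sqrt{21}}{21}.
So T(n) = \left(\frac{5 \sqrt{21}}{21} + 2\right)\left(-3 + \sqrt{21}\right)^n + \left(2 - \frac{5 \sqrt{21}}{21}\right)\left(- \sqrt{21} - 3\right)^n.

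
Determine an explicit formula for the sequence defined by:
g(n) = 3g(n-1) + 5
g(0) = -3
First-order linear non-homogeneous.
Homogeneous solution: g_h(n) = A·(3)^n.
Try constant particular solution g_p = K: K = 3K + 5 ⇒ K = - \frac{5}{2}.
General: g(n) = A·(3)^n - \frac{5}{2}.
Apply g(0) = -3: A - \frac{5}{2} = -3 ⇒ A = - \frac{1}{2}.
So g(n) = - \frac{3^{n}}{2} - \frac{5}{2}.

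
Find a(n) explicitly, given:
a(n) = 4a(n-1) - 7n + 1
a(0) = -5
First-order linear with linear forcing.
Homogeneous solution: a_h(n) = A·(4)^n.
Try particular a_p(n) = pn + q. Substituting:
  pn + q = 4(p(n-1) + q) - 7n + 1.
Matching the n-coefficient: p = 4p - 7 ⇒ p = \frac{7}{3}.
Matching constants: q = -4p + 4q + 1 ⇒ q = \frac{25}{9}.
General: a(n) = A·(4)^n + \frac{7 n}{3} + \frac{25}{9}.
Apply a(0) = -5: A + \frac{25}{9} = -5 ⇒ A = - \frac{70}{9}.
So a(n) = - \frac{70 \cdot 4^{n}}{9} + \frac{7 n}{3} + \frac{25}{9}.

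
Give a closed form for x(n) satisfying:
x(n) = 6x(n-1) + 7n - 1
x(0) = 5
First-order linear with linear forcing.
Homogeneous solution: x_h(n) = A·(6)^n.
Try particular x_p(n) = pn + q. Substituting:
  pn + q = 6(p(n-1) + q) + 7n - 1.
Matching the n-coefficient: p = 6p + 7 ⇒ p = - \frac{7}{5}.
Matching constants: q = -6p + 6q - 1 ⇒ q = - \frac{37}{25}.
General: x(n) = A·(6)^n - \frac{7 n}{5} - \frac{37}{25}.
Apply x(0) = 5: A - \frac{37}{25} = 5 ⇒ A = \frac{162}{25}.
So x(n) = \frac{162 \cdot 6^{n}}{25} - \frac{7 n}{5} - \frac{37}{25}.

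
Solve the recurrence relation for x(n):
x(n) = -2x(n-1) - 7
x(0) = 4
First-order linear non-homogeneous.
Homogeneous solution: x_h(n) = A·(-2)^n.
Try constant particular solution x_p = K: K = -2K - 7 ⇒ K = - \frac{7}{3}.
General: x(n) = A·(-2)^n - \frac{7}{3}.
Apply x(0) = 4: A - \frac{7}{3} = 4 ⇒ A = \frac{19}{3}.
So x(n) = \frac{19 \left(-2\right)^{n}}{3} - \frac{7}{3}.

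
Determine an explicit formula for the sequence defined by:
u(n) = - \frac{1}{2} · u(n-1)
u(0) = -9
Pure geometric recurrence with ratio - \frac{1}{2}.
By induction u(n) = u(0) · (- \frac{1}{2})^n = - 9 \left(- \frac{1}{2}\right)^{n}.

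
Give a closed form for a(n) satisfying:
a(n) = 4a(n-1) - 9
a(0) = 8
First-order linear non-homogeneous.
Homogeneous solution: a_h(n) = A·(4)^n.
Try constant particular solution a_p = K: K = 4K - 9 ⇒ K = 3.
General: a(n) = A·(4)^n + 3.
Apply a(0) = 8: A + 3 = 8 ⇒ A = 5.
So a(n) = 5 \cdot 4^{n} + 3.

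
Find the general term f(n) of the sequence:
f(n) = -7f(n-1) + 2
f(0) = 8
First-order linear non-homogeneous.
Homogeneous solution: f_h(n) = A·(-7)^n.
Try constant particular solution f_p = K: K = -7K + 2 ⇒ K = \frac{1}{4}.
General: f(n) = A·(-7)^n + \frac{1}{4}.
Apply f(0) = 8: A + \frac{1}{4} = 8 ⇒ A = \frac{31}{4}.
So f(n) = \frac{31 \left(-7\right)^{n}}{4} + \frac{1}{4}.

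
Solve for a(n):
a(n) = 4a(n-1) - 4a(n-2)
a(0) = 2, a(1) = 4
Characteristic equation: x² - 4x + 4 = 0, which is (x - (2))².
Repeated root r = 2.
General solution: a(n) = (A + Bn)·(2)^n.
From a(0) = 2: A = 2.
From a(1) = 4: (A + B)·(2) = 4 ⇒ B = 0.
So a(n) = \left(2\right) \cdot (2)^n.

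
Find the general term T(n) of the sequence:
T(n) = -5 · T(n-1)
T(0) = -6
Pure geometric recurrence with ratio -5.
By induction T(n) = T(0) · (-5)^n = - 6 \left(-5\right)^{n}.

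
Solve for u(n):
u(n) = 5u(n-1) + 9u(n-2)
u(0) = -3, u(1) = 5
Characteristic equation: x² - 5x - 9 = 0.
Discriminant Δ = (5)² + 4·(9) = 61.
Roots r₁,₂ = (5 ± √61)/2, so r₁ = \frac{5}{2} + \frac{\sqrt{61}}{2}, r₂ = \frac{5}{2} - \frac{\sqrt{61}}{2}.
General solution: u(n) = A·r₁^n + B·r₂^n.
From the initial conditions, A + B = -3 and r₁A + r₂B = 5.
Since r₁ - r₂ = √61: A = (5 - (-3)r₂)/√61 = - \frac{3}{2} + \frac{25 \sqrt{61}}{122}, and B = -3 - A = - \frac{25 \sqrt{61}}{122} - \frac{3}{2}.
So u(n) = \left(- \frac{3}{2} + \frac{25 \sqrt{61}}{122}\right)\left(\frac{5}{2} + \frac{\sqrt{61}}{2}\right)^n + \left(- \frac{25 \sqrt{61}}{122} - \frac{3}{2}\right)\left(\frac{5}{2} - \frac{\sqrt{61}}{2}\right)^n.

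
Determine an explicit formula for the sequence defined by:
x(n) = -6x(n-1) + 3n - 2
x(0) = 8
First-order linear with linear forcing.
Homogeneous solution: x_h(n) = A·(-6)^n.
Try particular x_p(n) = pn + q. Substituting:
  pn + q = -6(p(n-1) + q) + 3n - 2.
Matching the n-coefficient: p = -6p + 3 ⇒ p = \frac{3}{7}.
Matching constants: q = 6p - 6q - 2 ⇒ q = \frac{4}{49}.
General: x(n) = A·(-6)^n + \frac{3 n}{7} + \frac{4}{49}.
Apply x(0) = 8: A + \frac{4}{49} = 8 ⇒ A = \frac{388}{49}.
So x(n) = \frac{388 \left(-6\right)^{n}}{49} + \frac{3 n}{7} + \frac{4}{49}.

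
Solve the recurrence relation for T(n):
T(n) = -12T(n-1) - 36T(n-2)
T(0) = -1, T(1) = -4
Characteristic equation: x² + 12x + 36 = 0, which is (x - (-6))².
Repeated root r = -6.
General solution: T(n) = (A + Bn)·(-6)^n.
From T(0) = -1: A = -1.
From T(1) = -4: (A + B)·(-6) = -4 ⇒ B = \frac{5}{3}.
So T(n) = \left(\frac{5 n}{3} - 1\right) \cdot (-6)^n.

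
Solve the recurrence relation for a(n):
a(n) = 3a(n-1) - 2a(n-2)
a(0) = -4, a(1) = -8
Characteristic equation: x² - 3x + 2 = 0, which factors as (x - (2))(x - (1)) = 0.
Roots r₁ = 2, r₂ = 1 (distinct).
General solution: a(n) = A·(2)^n + B·(1)^n.
From a(0) = -4: A + B = -4.
From a(1) = -8: 2A + B = -8.
Solving: A = -4, B = 0.
So a(n) = - 4 \cdot 2^{n}.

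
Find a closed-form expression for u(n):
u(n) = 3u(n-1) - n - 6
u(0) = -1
First-order linear with linear forcing.
Homogeneous solution: u_h(n) = A·(3)^n.
Try particular u_p(n) = pn + q. Substituting:
  pn + q = 3(p(n-1) + q) - n - 6.
Matching the n-coefficient: p = 3p - 1 ⇒ p = \frac{1}{2}.
Matching constants: q = -3p + 3q - 6 ⇒ q = \frac{15}{4}.
General: u(n) = A·(3)^n + \frac{n}{2} + \frac{15}{4}.
Apply u(0) = -1: A + \frac{15}{4} = -1 ⇒ A = - \frac{19}{4}.
So u(n) = - \frac{19 \cdot 3^{n}}{4} + \frac{n}{2} + \frac{15}{4}.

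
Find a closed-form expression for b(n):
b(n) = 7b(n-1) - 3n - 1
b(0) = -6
First-order linear with linear forcing.
Homogeneous solution: b_h(n) = A·(7)^n.
Try particular b_p(n) = pn + q. Substituting:
  pn + q = 7(p(n-1) + q) - 3n - 1.
Matching the n-coefficient: p = 7p - 3 ⇒ p = \frac{1}{2}.
Matching constants: q = -7p + 7q - 1 ⇒ q = \frac{3}{4}.
General: b(n) = A·(7)^n + \frac{n}{2} + \frac{3}{4}.
Apply b(0) = -6: A + \frac{3}{4} = -6 ⇒ A = - \frac{27}{4}.
So b(n) = - \frac{27 \cdot 7^{n}}{4} + \frac{n}{2} + \frac{3}{4}.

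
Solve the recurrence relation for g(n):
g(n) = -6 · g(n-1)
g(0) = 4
Pure geometric recurrence with ratio -6.
By induction g(n) = g(0) · (-6)^n = 4 \left(-6\right)^{n}.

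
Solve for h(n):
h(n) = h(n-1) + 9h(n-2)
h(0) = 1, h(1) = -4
Characteristic equation: x² - x - 9 = 0.
Discriminant Δ = (1)² + 4·(9) = 37.
Roots r₁,₂ = (1 ± √37)/2, so r₁ = \frac{1}{2} + \frac{\sqrt{37}}{2}, r₂ = \frac{1}{2} - \frac{\sqrt{37}}{2}.
General solution: h(n) = A·r₁^n + B·r₂^n.
From the initial conditions, A + B = 1 and r₁A + r₂B = -4.
Since r₁ - r₂ = √37: A = (-4 - (1)r₂)/√37 = \frac{1}{2} - \frac{9 \sqrt{37}}{74}, and B = 1 - A = \frac{1}{2} + \frac{9 \sqrt{37}}{74}.
So h(n) = \left(\frac{1}{2} - \frac{9 \sqrt{37}}{74}\right)\left(\frac{1}{2} + \frac{\sqrt{37}}{2}\right)^n + \left(\frac{1}{2} + \frac{9 \sqrt{37}}{74}\right)\left(\frac{1}{2} - \frac{\sqrt{37}}{2}\right)^n.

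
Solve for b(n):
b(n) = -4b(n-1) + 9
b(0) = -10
First-order linear non-homogeneous.
Homogeneous solution: b_h(n) = A·(-4)^n.
Try constant particular solution b_p = K: K = -4K + 9 ⇒ K = \frac{9}{5}.
General: b(n) = A·(-4)^n + \frac{9}{5}.
Apply b(0) = -10: A + \frac{9}{5} = -10 ⇒ A = - \frac{59}{5}.
So b(n) = \frac{9}{5} - \frac{59 \left(-4\right)^{n}}{5}.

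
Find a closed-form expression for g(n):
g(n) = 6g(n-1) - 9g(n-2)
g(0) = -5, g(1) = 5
Characteristic equation: x² - 6x + 9 = 0, which is (x - (3))².
Repeated root r = 3.
General solution: g(n) = (A + Bn)·(3)^n.
From g(0) = -5: A = -5.
From g(1) = 5: (A + B)·(3) = 5 ⇒ B = \frac{20}{3}.
So g(n) = \left(\frac{20 n}{3} - 5\right) \cdot (3)^n.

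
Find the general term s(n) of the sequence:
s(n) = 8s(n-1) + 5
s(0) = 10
First-order linear non-homogeneous.
Homogeneous solution: s_h(n) = A·(8)^n.
Try constant particular solution s_p = K: K = 8K + 5 ⇒ K = - \frac{5}{7}.
General: s(n) = A·(8)^n - \frac{5}{7}.
Apply s(0) = 10: A - \frac{5}{7} = 10 ⇒ A = \frac{75}{7}.
So s(n) = \frac{75 \cdot 8^{n}}{7} - \frac{5}{7}.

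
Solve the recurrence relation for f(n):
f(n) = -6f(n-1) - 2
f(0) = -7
First-order linear non-homogeneous.
Homogeneous solution: f_h(n) = A·(-6)^n.
Try constant particular solution f_p = K: K = -6K - 2 ⇒ K = - \frac{2}{7}.
General: f(n) = A·(-6)^n - \frac{2}{7}.
Apply f(0) = -7: A - \frac{2}{7} = -7 ⇒ A = - \frac{47}{7}.
So f(n) = - \frac{47 \left(-6\right)^{n}}{7} - \frac{2}{7}.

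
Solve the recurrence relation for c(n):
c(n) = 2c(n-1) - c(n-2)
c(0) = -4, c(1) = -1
Characteristic equation: x² - 2x + 1 = 0, which is (x - (1))².
Repeated root r = 1.
General solution: c(n) = (A + Bn)·(1)^n.
From c(0) = -4: A = -4.
From c(1) = -1: (A + B)·(1) = -1 ⇒ B = 3.
So c(n) = \left(3 n - 4\right) \cdot (1)^n.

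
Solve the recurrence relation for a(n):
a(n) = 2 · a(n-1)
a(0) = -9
Pure geometric recurrence with ratio 2.
By induction a(n) = a(0) · (2)^n = - 9 \cdot 2^{n}.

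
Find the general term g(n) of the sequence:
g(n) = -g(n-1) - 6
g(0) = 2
First-order linear non-homogeneous.
Homogeneous solution: g_h(n) = A·(-1)^n.
Try constant particular solution g_p = K: K = -K - 6 ⇒ K = -3.
General: g(n) = A·(-1)^n - 3.
Apply g(0) = 2: A - 3 = 2 ⇒ A = 5.
So g(n) = 5 \left(-1\right)^{n} - 3.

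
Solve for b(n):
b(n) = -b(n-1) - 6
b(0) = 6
First-order linear non-homogeneous.
Homogeneous solution: b_h(n) = A·(-1)^n.
Try constant particular solution b_p = K: K = -K - 6 ⇒ K = -3.
General: b(n) = A·(-1)^n - 3.
Apply b(0) = 6: A - 3 = 6 ⇒ A = 9.
So b(n) = 9 \left(-1\right)^{n} - 3.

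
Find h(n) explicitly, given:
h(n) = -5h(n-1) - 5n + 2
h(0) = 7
First-order linear with linear forcing.
Homogeneous solution: h_h(n) = A·(-5)^n.
Try particular h_p(n) = pn + q. Substituting:
  pn + q = -5(p(n-1) + q) - 5n + 2.
Matching the n-coefficient: p = -5p - 5 ⇒ p = - \frac{5}{6}.
Matching constants: q = 5p - 5q + 2 ⇒ q = - \frac{13}{36}.
General: h(n) = A·(-5)^n - \frac{5 n}{6} - \frac{13}{36}.
Apply h(0) = 7: A - \frac{13}{36} = 7 ⇒ A = \frac{265}{36}.
So h(n) = \frac{265 \left(-5\right)^{n}}{36} - \frac{5 n}{6} - \frac{13}{36}.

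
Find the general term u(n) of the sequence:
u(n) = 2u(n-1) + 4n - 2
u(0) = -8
First-order linear with linear forcing.
Homogeneous solution: u_h(n) = A·(2)^n.
Try particular u_p(n) = pn + q. Substituting:
  pn + q = 2(p(n-1) + q) + 4n - 2.
Matching the n-coefficient: p = 2p + 4 ⇒ p = -4.
Matching constants: q = -2p + 2q - 2 ⇒ q = -6.
General: u(n) = A·(2)^n - 4 n - 6.
Apply u(0) = -8: A - 6 = -8 ⇒ A = -2.
So u(n) = - 2 \cdot 2^{n} - 4 n - 6.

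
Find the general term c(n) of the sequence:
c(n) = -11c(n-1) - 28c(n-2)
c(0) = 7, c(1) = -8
Characteristic equation: x² + 11x + 28 = 0, which factors as (x - (-4))(x - (-7)) = 0.
Roots r₁ = -4, r₂ = -7 (distinct).
General solution: c(n) = A·(-4)^n + B·(-7)^n.
From c(0) = 7: A + B = 7.
From c(1) = -8: -4A - 7B = -8.
Solving: A = \frac{41}{3}, B = - \frac{20}{3}.
So c(n) = \frac{41 \left(-4\right)^{n}}{3} - \frac{20 \left(-7\right)^{n}}{3}.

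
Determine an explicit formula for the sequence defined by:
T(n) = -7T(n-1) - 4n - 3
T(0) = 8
First-order linear with linear forcing.
Homogeneous solution: T_h(n) = A·(-7)^n.
Try particular T_p(n) = pn + q. Substituting:
  pn + q = -7(p(n-1) + q) - 4n - 3.
Matching the n-coefficient: p = -7p - 4 ⇒ p = - \frac{1}{2}.
Matching constants: q = 7p - 7q - 3 ⇒ q = - \frac{13}{16}.
General: T(n) = A·(-7)^n - \frac{n}{2} - \frac{13}{16}.
Apply T(0) = 8: A - \frac{13}{16} = 8 ⇒ A = \frac{141}{16}.
So T(n) = \frac{141 \left(-7\right)^{n}}{16} - \frac{n}{2} - \frac{13}{16}.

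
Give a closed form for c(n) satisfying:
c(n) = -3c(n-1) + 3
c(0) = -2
First-order linear non-homogeneous.
Homogeneous solution: c_h(n) = A·(-3)^n.
Try constant particular solution c_p = K: K = -3K + 3 ⇒ K = \frac{3}{4}.
General: c(n) = A·(-3)^n + \frac{3}{4}.
Apply c(0) = -2: A + \frac{3}{4} = -2 ⇒ A = - \frac{11}{4}.
So c(n) = \frac{3}{4} - \frac{11 \left(-3\right)^{n}}{4}.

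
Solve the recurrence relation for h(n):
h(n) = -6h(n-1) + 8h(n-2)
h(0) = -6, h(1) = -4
Characteristic equation: x² + 6x - 8 = 0.
Discriminant Δ = (-6)² + 4·(8) = 68.
Roots r₁,₂ = (-6 ± √68)/2, so r₁ = -3 + \sqrt{17}, r₂ = - \sqrt{17} - 3.
General solution: h(n) = A·r₁^n + B·r₂^n.
From the initial conditions, A + B = -6 and r₁A + r₂B = -4.
Since r₁ - r₂ = √68: A = (-4 - (-6)r₂)/√68 = -3 - \frac{11 \sqrt{17}}{17}, and B = -6 - A = -3 + \frac{11 \sqrt{17}}{17}.
So h(n) = \left(-3 - \frac{11 \sqrt{17}}{17}\right)\left(-3 + \sqrt{17}\right)^n + \left(-3 + \frac{11 \sqrt{17}}{17}\right)\left(- \sqrt{17} - 3\right)^n.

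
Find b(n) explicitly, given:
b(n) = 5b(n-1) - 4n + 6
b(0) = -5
First-order linear with linear forcing.
Homogeneous solution: b_h(n) = A·(5)^n.
Try particular b_p(n) = pn + q. Substituting:
  pn + q = 5(p(n-1) + q) - 4n + 6.
Matching the n-coefficient: p = 5p - 4 ⇒ p = 1.
Matching constants: q = -5p + 5q + 6 ⇒ q = - \frac{1}{4}.
General: b(n) = A·(5)^n + n - \frac{1}{4}.
Apply b(0) = -5: A - \frac{1}{4} = -5 ⇒ A = - \frac{19}{4}.
So b(n) = - \frac{19 \cdot 5^{n}}{4} + n - \frac{1}{4}.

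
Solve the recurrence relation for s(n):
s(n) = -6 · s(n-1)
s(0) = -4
Pure geometric recurrence with ratio -6.
By induction s(n) = s(0) · (-6)^n = - 4 \left(-6\right)^{n}.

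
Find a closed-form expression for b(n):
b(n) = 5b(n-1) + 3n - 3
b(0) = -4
First-order linear with linear forcing.
Homogeneous solution: b_h(n) = A·(5)^n.
Try particular b_p(n) = pn + q. Substituting:
  pn + q = 5(p(n-1) + q) + 3n - 3.
Matching the n-coefficient: p = 5p + 3 ⇒ p = - \frac{3}{4}.
Matching constants: q = -5p + 5q - 3 ⇒ q = - \frac{3}{16}.
General: b(n) = A·(5)^n - \frac{3 n}{4} - \frac{3}{16}.
Apply b(0) = -4: A - \frac{3}{16} = -4 ⇒ A = - \frac{61}{16}.
So b(n) = - \frac{61 \cdot 5^{n}}{16} - \frac{3 n}{4} - \frac{3}{16}.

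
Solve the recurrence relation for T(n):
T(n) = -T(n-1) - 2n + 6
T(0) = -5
First-order linear with linear forcing.
Homogeneous solution: T_h(n) = A·(-1)^n.
Try particular T_p(n) = pn + q. Substituting:
  pn + q = -(p(n-1) + q) - 2n + 6.
Matching the n-coefficient: p = -p - 2 ⇒ p = -1.
Matching constants: q = p - q + 6 ⇒ q = \frac{5}{2}.
General: T(n) = A·(-1)^n - n + \frac{5}{2}.
Apply T(0) = -5: A + \frac{5}{2} = -5 ⇒ A = - \frac{15}{2}.
So T(n) = - \frac{15 \left(-1\right)^{n}}{2} - n + \frac{5}{2}.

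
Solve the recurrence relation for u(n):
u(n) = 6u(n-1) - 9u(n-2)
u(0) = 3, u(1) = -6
Characteristic equation: x² - 6x + 9 = 0, which is (x - (3))².
Repeated root r = 3.
General solution: u(n) = (A + Bn)·(3)^n.
From u(0) = 3: A = 3.
From u(1) = -6: (A + B)·(3) = -6 ⇒ B = -5.
So u(n) = \left(3 - 5 n\right) \cdot (3)^n.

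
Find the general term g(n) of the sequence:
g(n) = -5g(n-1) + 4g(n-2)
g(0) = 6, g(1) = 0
Characteristic equation: x² + 5x - 4 = 0.
Discriminant Δ = (-5)² + 4·(4) = 41.
Roots r₁,₂ = (-5 ± √41)/2, so r₁ = - \frac{5}{2} + \frac{\sqrt{41}}{2}, r₂ = - \frac{\sqrt{41}}{2} - \frac{5}{2}.
General solution: g(n) = A·r₁^n + B·r₂^n.
From the initial conditions, A + B = 6 and r₁A + r₂B = 0.
Since r₁ - r₂ = √41: A = (0 - (6)r₂)/√41 = \frac{15 \sqrt{41}}{41} + 3, and B = 6 - A = 3 - \frac{15 \sqrt{41}}{41}.
So g(n) = \left(\frac{15 \sqrt{41}}{41} + 3\right)\left(- \frac{5}{2} + \frac{\sqrt{41}}{2}\right)^n + \left(3 - \frac{15 \sqrt{41}}{41}\right)\left(- \frac{\sqrt{41}}{2} - \frac{5}{2}\right)^n.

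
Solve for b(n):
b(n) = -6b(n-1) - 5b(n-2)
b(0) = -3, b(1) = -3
Characteristic equation: x² + 6x + 5 = 0, which factors as (x - (-1))(x - (-5)) = 0.
Roots r₁ = -1, r₂ = -5 (distinct).
General solution: b(n) = A·(-1)^n + B·(-5)^n.
From b(0) = -3: A + B = -3.
From b(1) = -3: -A - 5B = -3.
Solving: A = - \frac{9}{2}, B = \frac{3}{2}.
So b(n) = - \frac{9 \left(-1\right)^{n}}{2} + \frac{3 \left(-5\right)^{n}}{2}.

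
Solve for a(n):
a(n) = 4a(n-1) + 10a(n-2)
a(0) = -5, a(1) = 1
Characteristic equation: x² - 4x - 10 = 0.
Discriminant Δ = (4)² + 4·(10) = 56.
Roots r₁,₂ = (4 ± √56)/2, so r₁ = 2 + \sqrt{14}, r₂ = 2 - \sqrt{14}.
General solution: a(n) = A·r₁^n + B·r₂^n.
From the initial conditions, A + B = -5 and r₁A + r₂B = 1.
Since r₁ - r₂ = √56: A = (1 - (-5)r₂)/√56 = - \frac{5}{2} + \frac{11 \sqrt{14}}{28}, and B = -5 - A = - \frac{5}{2} - \frac{11 \sqrt{14}}{28}.
So a(n) = \left(- \frac{5}{2} + \frac{11 \sqrt{14}}{28}\right)\left(2 + \sqrt{14}\right)^n + \left(- \frac{5}{2} - \frac{11 \sqrt{14}}{28}\right)\left(2 - \sqrt{14}\right)^n.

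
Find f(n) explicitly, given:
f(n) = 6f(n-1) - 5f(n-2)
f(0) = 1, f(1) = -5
Characteristic equation: x² - 6x + 5 = 0, which factors as (x - (1))(x - (5)) = 0.
Roots r₁ = 1, r₂ = 5 (distinct).
General solution: f(n) = A·(1)^n + B·(5)^n.
From f(0) = 1: A + B = 1.
From f(1) = -5: A + 5B = -5.
Solving: A = \frac{5}{2}, B = - \frac{3}{2}.
So f(n) = \frac{5}{2} - \frac{3 \cdot 5^{n}}{2}.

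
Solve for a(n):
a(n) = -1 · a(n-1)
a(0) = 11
Pure geometric recurrence with ratio -1.
By induction a(n) = a(0) · (-1)^n = 11 \left(-1\right)^{n}.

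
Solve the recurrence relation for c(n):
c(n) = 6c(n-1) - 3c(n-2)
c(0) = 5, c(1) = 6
Characteristic equation: x² - 6x + 3 = 0.
Discriminant Δ = (6)² + 4·(-3) = 24.
Roots r₁,₂ = (6 ± √24)/2, so r₁ = \sqrt{6} + 3, r₂ = 3 - \sqrt{6}.
General solution: c(n) = A·r₁^n + B·r₂^n.
From the initial conditions, A + B = 5 and r₁A + r₂B = 6.
Since r₁ - r₂ = √24: A = (6 - (5)r₂)/√24 = \frac{5}{2} - \frac{3 \sqrt{6}}{4}, and B = 5 - A = \frac{3 \sqrt{6}}{4} + \frac{5}{2}.
So c(n) = \left(\frac{5}{2} - \frac{3 \sqrt{6}}{4}\right)\left(\sqrt{6} + 3\right)^n + \left(\frac{3 \sqrt{6}}{4} + \frac{5}{2}\right)\left(3 - \sqrt{6}\right)^n.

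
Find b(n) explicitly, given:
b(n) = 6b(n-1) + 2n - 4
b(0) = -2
First-order linear with linear forcing.
Homogeneous solution: b_h(n) = A·(6)^n.
Try particular b_p(n) = pn + q. Substituting:
  pn + q = 6(p(n-1) + q) + 2n - 4.
Matching the n-coefficient: p = 6p + 2 ⇒ p = - \frac{2}{5}.
Matching constants: q = -6p + 6q - 4 ⇒ q = \frac{8}{25}.
General: b(n) = A·(6)^n - \frac{2 n}{5} + \frac{8}{25}.
Apply b(0) = -2: A + \frac{8}{25} = -2 ⇒ A = - \frac{58}{25}.
So b(n) = - \frac{58 \cdot 6^{n}}{25} - \frac{2 n}{5} + \frac{8}{25}.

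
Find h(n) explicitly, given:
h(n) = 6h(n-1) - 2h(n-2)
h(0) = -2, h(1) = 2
Characteristic equation: x² - 6x + 2 = 0.
Discriminant Δ = (6)² + 4·(-2) = 28.
Roots r₁,₂ = (6 ± √28)/2, so r₁ = \sqrt{7} + 3, r₂ = 3 - \sqrt{7}.
General solution: h(n) = A·r₁^n + B·r₂^n.
From the initial conditions, A + B = -2 and r₁A + r₂B = 2.
Since r₁ - r₂ = √28: A = (2 - (-2)r₂)/√28 = -1 + \frac{4 \sqrt{7}}{7}, and B = -2 - A = - \frac{4 \sqrt{7}}{7} - 1.
So h(n) = \left(-1 + \frac{4 \sqrt{7}}{7}\right)\left(\sqrt{7} + 3\right)^n + \left(- \frac{4 \sqrt{7}}{7} - 1\right)\left(3 - \sqrt{7}\right)^n.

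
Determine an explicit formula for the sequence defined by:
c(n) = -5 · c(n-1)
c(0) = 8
Pure geometric recurrence with ratio -5.
By induction c(n) = c(0) · (-5)^n = 8 \left(-5\right)^{n}.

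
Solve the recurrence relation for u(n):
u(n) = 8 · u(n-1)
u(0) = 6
Pure geometric recurrence with ratio 8.
By induction u(n) = u(0) · (8)^n = 6 \cdot 8^{n}.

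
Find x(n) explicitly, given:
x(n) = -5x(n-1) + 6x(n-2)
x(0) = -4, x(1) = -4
Characteristic equation: x² + 5x - 6 = 0, which factors as (x - (1))(x - (-6)) = 0.
Roots r₁ = 1, r₂ = -6 (distinct).
General solution: x(n) = A·(1)^n + B·(-6)^n.
From x(0) = -4: A + B = -4.
From x(1) = -4: A - 6B = -4.
Solving: A = -4, B = 0.
So x(n) = -4.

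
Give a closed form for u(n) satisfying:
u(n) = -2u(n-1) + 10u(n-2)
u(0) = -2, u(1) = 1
Characteristic equation: x² + 2x - 10 = 0.
Discriminant Δ = (-2)² + 4·(10) = 44.
Roots r₁,₂ = (-2 ± √44)/2, so r₁ = -1 + \sqrt{11}, r₂ = - \sqrt{11} - 1.
General solution: u(n) = A·r₁^n + B·r₂^n.
From the initial conditions, A + B = -2 and r₁A + r₂B = 1.
Since r₁ - r₂ = √44: A = (1 - (-2)r₂)/√44 = -1 - \frac{\sqrt{11}}{22}, and B = -2 - A = -1 + \frac{\sqrt{11}}{22}.
So u(n) = \left(-1 - \frac{\sqrt{11}}{22}\right)\left(-1 + \sqrt{11}\right)^n + \left(-1 + \frac{\sqrt{11}}{22}\right)\left(- \sqrt{11} - 1\right)^n.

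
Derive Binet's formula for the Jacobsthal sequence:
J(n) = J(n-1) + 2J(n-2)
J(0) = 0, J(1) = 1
This is the Jacobsthal sequence.
Characteristic equation: x² - x - 2 = 0; roots r₁ = 2, r₂ = -1.
General: J(n) = A·r₁^n + B·r₂^n. Solving with J(0)=0, J(1)=1 gives A = \frac{1}{3}, B = - \frac{1}{3}.
So J(n) = - \frac{\left(-1\right)^{n}}{3} + \frac{2^{n}}{3}.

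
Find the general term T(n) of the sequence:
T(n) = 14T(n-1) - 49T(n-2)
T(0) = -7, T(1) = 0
Characteristic equation: x² - 14x + 49 = 0, which is (x - (7))².
Repeated root r = 7.
General solution: T(n) = (A + Bn)·(7)^n.
From T(0) = -7: A = -7.
From T(1) = 0: (A + B)·(7) = 0 ⇒ B = 7.
So T(n) = \left(7 n - 7\right) \cdot (7)^n.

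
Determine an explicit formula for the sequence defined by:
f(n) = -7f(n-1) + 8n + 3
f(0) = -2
First-order linear with linear forcing.
Homogeneous solution: f_h(n) = A·(-7)^n.
Try particular f_p(n) = pn + q. Substituting:
  pn + q = -7(p(n-1) + q) + 8n + 3.
Matching the n-coefficient: p = -7p + 8 ⇒ p = 1.
Matching constants: q = 7p - 7q + 3 ⇒ q = \frac{5}{4}.
General: f(n) = A·(-7)^n + n + \frac{5}{4}.
Apply f(0) = -2: A + \frac{5}{4} = -2 ⇒ A = - \frac{13}{4}.
So f(n) = - \frac{13 \left(-7\right)^{n}}{4} + n + \frac{5}{4}.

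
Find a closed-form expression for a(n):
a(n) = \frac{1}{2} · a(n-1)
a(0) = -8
Pure geometric recurrence with ratio \frac{1}{2}.
By induction a(n) = a(0) · (\frac{1}{2})^n = - 8 \cdot 2^{- n}.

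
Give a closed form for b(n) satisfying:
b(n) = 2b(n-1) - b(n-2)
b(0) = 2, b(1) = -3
Characteristic equation: x² - 2x + 1 = 0, which is (x - (1))².
Repeated root r = 1.
General solution: b(n) = (A + Bn)·(1)^n.
From b(0) = 2: A = 2.
From b(1) = -3: (A + B)·(1) = -3 ⇒ B = -5.
So b(n) = \left(2 - 5 n\right) \cdot (1)^n.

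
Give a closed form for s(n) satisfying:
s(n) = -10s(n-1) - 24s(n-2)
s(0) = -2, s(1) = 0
Characteristic equation: x² + 10x + 24 = 0, which factors as (x - (-4))(x - (-6)) = 0.
Roots r₁ = -4, r₂ = -6 (distinct).
General solution: s(n) = A·(-4)^n + B·(-6)^n.
From s(0) = -2: A + B = -2.
From s(1) = 0: -4A - 6B = 0.
Solving: A = -6, B = 4.
So s(n) = - 6 \left(-4\right)^{n} + 4 \left(-6\right)^{n}.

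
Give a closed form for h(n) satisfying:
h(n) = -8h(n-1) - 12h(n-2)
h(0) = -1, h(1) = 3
Characteristic equation: x² + 8x + 12 = 0, which factors as (x - (-6))(x - (-2)) = 0.
Roots r₁ = -6, r₂ = -2 (distinct).
General solution: h(n) = A·(-6)^n + B·(-2)^n.
From h(0) = -1: A + B = -1.
From h(1) = 3: -6A - 2B = 3.
Solving: A = - \frac{1}{4}, B = - \frac{3}{4}.
So h(n) = - \frac{3 \left(-2\right)^{n}}{4} - \frac{\left(-6\right)^{n}}{4}.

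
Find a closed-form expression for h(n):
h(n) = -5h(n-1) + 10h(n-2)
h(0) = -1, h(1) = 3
Characteristic equation: x² + 5x - 10 = 0.
Discriminant Δ = (-5)² + 4·(10) = 65.
Roots r₁,₂ = (-5 ± √65)/2, so r₁ = - \frac{5}{2} + \frac{\sqrt{65}}{2}, r₂ = - \frac{\sqrt{65}}{2} - \frac{5}{2}.
General solution: h(n) = A·r₁^n + B·r₂^n.
From the initial conditions, A + B = -1 and r₁A + r₂B = 3.
Since r₁ - r₂ = √65: A = (3 - (-1)r₂)/√65 = - \frac{1}{2} + \frac{\sqrt{65}}{130}, and B = -1 - A = - \frac{1}{2} - \frac{\sqrt{65}}{130}.
So h(n) = \left(- \frac{1}{2} + \frac{\sqrt{65}}{130}\right)\left(- \frac{5}{2} + \frac{\sqrt{65}}{2}\right)^n + \left(- \frac{1}{2} - \frac{\sqrt{65}}{130}\right)\left(- \frac{\sqrt{65}}{2} - \frac{5}{2}\right)^n.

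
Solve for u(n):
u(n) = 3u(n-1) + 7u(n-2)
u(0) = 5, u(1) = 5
Characteristic equation: x² - 3x - 7 = 0.
Discriminant Δ = (3)² + 4·(7) = 37.
Roots r₁,₂ = (3 ± √37)/2, so r₁ = \frac{3}{2} + \frac{\sqrt{37}}{2}, r₂ = \frac{3}{2} - \frac{\sqrt{37}}{2}.
General solution: u(n) = A·r₁^n + B·r₂^n.
From the initial conditions, A + B = 5 and r₁A + r₂B = 5.
Since r₁ - r₂ = √37: A = (5 - (5)r₂)/√37 = \frac{5}{2} - \frac{5 \sqrt{37}}{74}, and B = 5 - A = \frac{5 \sqrt{37}}{74} + \frac{5}{2}.
So u(n) = \left(\frac{5}{2} - \frac{5 \sqrt{37}}{74}\right)\left(\frac{3}{2} + \frac{\sqrt{37}}{2}\right)^n + \left(\frac{5 \sqrt{37}}{74} + \frac{5}{2}\right)\left(\frac{3}{2} - \frac{\sqrt{37}}{2}\right)^n.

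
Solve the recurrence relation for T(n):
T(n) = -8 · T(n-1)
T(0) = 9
Pure geometric recurrence with ratio -8.
By induction T(n) = T(0) · (-8)^n = 9 \left(-8\right)^{n}.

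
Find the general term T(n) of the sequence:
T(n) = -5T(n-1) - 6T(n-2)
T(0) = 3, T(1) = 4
Characteristic equation: x² + 5x + 6 = 0, which factors as (x - (-3))(x - (-2)) = 0.
Roots r₁ = -3, r₂ = -2 (distinct).
General solution: T(n) = A·(-3)^n + B·(-2)^n.
From T(0) = 3: A + B = 3.
From T(1) = 4: -3A - 2B = 4.
Solving: A = -10, B = 13.
So T(n) = 13 \left(-2\right)^{n} - 10 \left(-3\right)^{n}.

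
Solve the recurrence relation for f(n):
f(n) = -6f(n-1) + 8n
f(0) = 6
First-order linear with linear forcing.
Homogeneous solution: f_h(n) = A·(-6)^n.
Try particular f_p(n) = pn + q. Substituting:
  pn + q = -6(p(n-1) + q) + 8n.
Matching the n-coefficient: p = -6p + 8 ⇒ p = \frac{8}{7}.
Matching constants: q = 6p - 6q ⇒ q = \frac{48}{49}.
General: f(n) = A·(-6)^n + \frac{8 n}{7} + \frac{48}{49}.
Apply f(0) = 6: A + \frac{48}{49} = 6 ⇒ A = \frac{246}{49}.
So f(n) = \frac{246 \left(-6\right)^{n}}{49} + \frac{8 n}{7} + \frac{48}{49}.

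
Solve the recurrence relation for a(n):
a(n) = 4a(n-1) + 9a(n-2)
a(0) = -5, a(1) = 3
Characteristic equation: x² - 4x - 9 = 0.
Discriminant Δ = (4)² + 4·(9) = 52.
Roots r₁,₂ = (4 ± √52)/2, so r₁ = 2 + \sqrt{13}, r₂ = 2 - \sqrt{13}.
General solution: a(n) = A·r₁^n + B·r₂^n.
From the initial conditions, A + B = -5 and r₁A + r₂B = 3.
Since r₁ - r₂ = √52: A = (3 - (-5)r₂)/√52 = - \frac{5}{2} + \frac{\sqrt{13}}{2}, and B = -5 - A = - \frac{5}{2} - \frac{\sqrt{13}}{2}.
So a(n) = \left(- \frac{5}{2} + \frac{\sqrt{13}}{2}\right)\left(2 + \sqrt{13}\right)^n + \left(- \frac{5}{2} - \frac{\sqrt{13}}{2}\right)\left(2 - \sqrt{13}\right)^n.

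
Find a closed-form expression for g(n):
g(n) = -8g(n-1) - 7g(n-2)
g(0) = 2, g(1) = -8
Characteristic equation: x² + 8x + 7 = 0, which factors as (x - (-7))(x - (-1)) = 0.
Roots r₁ = -7, r₂ = -1 (distinct).
General solution: g(n) = A·(-7)^n + B·(-1)^n.
From g(0) = 2: A + B = 2.
From g(1) = -8: -7A - B = -8.
Solving: A = 1, B = 1.
So g(n) = \left(-1\right)^{n} + \left(-7\right)^{n}.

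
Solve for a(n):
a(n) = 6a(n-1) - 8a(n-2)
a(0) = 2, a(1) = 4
Characteristic equation: x² - 6x + 8 = 0, which factors as (x - (4))(x - (2)) = 0.
Roots r₁ = 4, r₂ = 2 (distinct).
General solution: a(n) = A·(4)^n + B·(2)^n.
From a(0) = 2: A + B = 2.
From a(1) = 4: 4A + 2B = 4.
Solving: A = 0, B = 2.
So a(n) = 2 \cdot 2^{n}.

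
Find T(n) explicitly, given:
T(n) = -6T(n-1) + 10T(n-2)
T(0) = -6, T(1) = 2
Characteristic equation: x² + 6x - 10 = 0.
Discriminant Δ = (-6)² + 4·(10) = 76.
Roots r₁,₂ = (-6 ± √76)/2, so r₁ = -3 + \sqrt{19}, r₂ = - \sqrt{19} - 3.
General solution: T(n) = A·r₁^n + B·r₂^n.
From the initial conditions, A + B = -6 and r₁A + r₂B = 2.
Since r₁ - r₂ = √76: A = (2 - (-6)r₂)/√76 = -3 - \frac{8 \sqrt{19}}{19}, and B = -6 - A = -3 + \frac{8 \sqrt{19}}{19}.
So T(n) = \left(-3 - \frac{8 \sqrt{19}}{19}\right)\left(-3 + \sqrt{19}\right)^n + \left(-3 + \frac{8 \sqrt{19}}{19}\right)\left(- \sqrt{19} - 3\right)^n.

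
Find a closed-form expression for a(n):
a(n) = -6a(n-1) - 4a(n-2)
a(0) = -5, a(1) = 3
Characteristic equation: x² + 6x + 4 = 0.
Discriminant Δ = (-6)² + 4·(-4) = 20.
Roots r₁,₂ = (-6 ± √20)/2, so r₁ = -3 + \sqrt{5}, r₂ = -3 - \sqrt{5}.
General solution: a(n) = A·r₁^n + B·r₂^n.
From the initial conditions, A + B = -5 and r₁A + r₂B = 3.
Since r₁ - r₂ = √20: A = (3 - (-5)r₂)/√20 = - \frac{6 \sqrt{5}}{5} - \frac{5}{2}, and B = -5 - A = - \frac{5}{2} + \frac{6 \sqrt{5}}{5}.
So a(n) = \left(- \frac{6 \sqrt{5}}{5} - \frac{5}{2}\right)\left(-3 + \sqrt{5}\right)^n + \left(- \frac{5}{2} + \frac{6 \sqrt{5}}{5}\right)\left(-3 - \sqrt{5}\right)^n.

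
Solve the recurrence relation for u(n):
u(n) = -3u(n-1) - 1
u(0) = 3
First-order linear non-homogeneous.
Homogeneous solution: u_h(n) = A·(-3)^n.
Try constant particular solution u_p = K: K = -3K - 1 ⇒ K = - \frac{1}{4}.
General: u(n) = A·(-3)^n - \frac{1}{4}.
Apply u(0) = 3: A - \frac{1}{4} = 3 ⇒ A = \frac{13}{4}.
So u(n) = \frac{13 \left(-3\right)^{n}}{4} - \frac{1}{4}.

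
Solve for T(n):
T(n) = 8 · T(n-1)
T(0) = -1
Pure geometric recurrence with ratio 8.
By induction T(n) = T(0) · (8)^n = - 8^{n}.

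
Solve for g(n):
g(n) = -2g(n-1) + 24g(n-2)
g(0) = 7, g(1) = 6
Characteristic equation: x² + 2x - 24 = 0, which factors as (x - (-6))(x - (4)) = 0.
Roots r₁ = -6, r₂ = 4 (distinct).
General solution: g(n) = A·(-6)^n + B·(4)^n.
From g(0) = 7: A + B = 7.
From g(1) = 6: -6A + 4B = 6.
Solving: A = \frac{11}{5}, B = \frac{24}{5}.
So g(n) = \frac{11 \left(-6\right)^{n}}{5} + \frac{24 \cdot 4^{n}}{5}.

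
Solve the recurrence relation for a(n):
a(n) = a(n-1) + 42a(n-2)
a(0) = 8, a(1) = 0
Characteristic equation: x² - x - 42 = 0, which factors as (x - (-6))(x - (7)) = 0.
Roots r₁ = -6, r₂ = 7 (distinct).
General solution: a(n) = A·(-6)^n + B·(7)^n.
From a(0) = 8: A + B = 8.
From a(1) = 0: -6A + 7B = 0.
Solving: A = \frac{56}{13}, B = \frac{48}{13}.
So a(n) = \frac{56 \left(-6\right)^{n}}{13} + \frac{48 \cdot 7^{n}}{13}.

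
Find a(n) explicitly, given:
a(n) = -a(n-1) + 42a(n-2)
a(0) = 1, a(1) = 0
Characteristic equation: x² + x - 42 = 0, which factors as (x - (6))(x - (-7)) = 0.
Roots r₁ = 6, r₂ = -7 (distinct).
General solution: a(n) = A·(6)^n + B·(-7)^n.
From a(0) = 1: A + B = 1.
From a(1) = 0: 6A - 7B = 0.
Solving: A = \frac{7}{13}, B = \frac{6}{13}.
So a(n) = \frac{6 \left(-7\right)^{n}}{13} + \frac{7 \cdot 6^{n}}{13}.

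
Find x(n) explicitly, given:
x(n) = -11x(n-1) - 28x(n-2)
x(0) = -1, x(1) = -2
Characteristic equation: x² + 11x + 28 = 0, which factors as (x - (-4))(x - (-7)) = 0.
Roots r₁ = -4, r₂ = -7 (distinct).
General solution: x(n) = A·(-4)^n + B·(-7)^n.
From x(0) = -1: A + B = -1.
From x(1) = -2: -4A - 7B = -2.
Solving: A = -3, B = 2.
So x(n) = - 3 \left(-4\right)^{n} + 2 \left(-7\right)^{n}.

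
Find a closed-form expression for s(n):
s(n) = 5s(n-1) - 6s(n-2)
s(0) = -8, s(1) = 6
Characteristic equation: x² - 5x + 6 = 0, which factors as (x - (2))(x - (3)) = 0.
Roots r₁ = 2, r₂ = 3 (distinct).
General solution: s(n) = A·(2)^n + B·(3)^n.
From s(0) = -8: A + B = -8.
From s(1) = 6: 2A + 3B = 6.
Solving: A = -30, B = 22.
So s(n) = - 30 \cdot 2^{n} + 22 \cdot 3^{n}.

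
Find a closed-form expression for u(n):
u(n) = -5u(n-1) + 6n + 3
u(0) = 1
First-order linear with linear forcing.
Homogeneous solution: u_h(n) = A·(-5)^n.
Try particular u_p(n) = pn + q. Substituting:
  pn + q = -5(p(n-1) + q) + 6n + 3.
Matching the n-coefficient: p = -5p + 6 ⇒ p = 1.
Matching constants: q = 5p - 5q + 3 ⇒ q = \frac{4}{3}.
General: u(n) = A·(-5)^n + n + \frac{4}{3}.
Apply u(0) = 1: A + \frac{4}{3} = 1 ⇒ A = - \frac{1}{3}.
So u(n) = - \frac{\left(-5\right)^{n}}{3} + n + \frac{4}{3}.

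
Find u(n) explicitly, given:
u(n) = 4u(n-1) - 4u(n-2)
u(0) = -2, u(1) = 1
Characteristic equation: x² - 4x + 4 = 0, which is (x - (2))².
Repeated root r = 2.
General solution: u(n) = (A + Bn)·(2)^n.
From u(0) = -2: A = -2.
From u(1) = 1: (A + B)·(2) = 1 ⇒ B = \frac{5}{2}.
So u(n) = \left(\frac{5 n}{2} - 2\right) \cdot (2)^n.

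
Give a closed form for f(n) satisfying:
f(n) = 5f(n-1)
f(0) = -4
This is a homogeneous first-order recurrence with ratio 5.
By induction f(n) = f(0) · (5)^n = - 4 \cdot 5^{n}.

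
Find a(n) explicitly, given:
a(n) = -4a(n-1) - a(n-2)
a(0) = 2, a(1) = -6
Characteristic equation: x² + 4x + 1 = 0.
Discriminant Δ = (-4)² + 4·(-1) = 12.
Roots r₁,₂ = (-4 ± √12)/2, so r₁ = -2 + \sqrt{3}, r₂ = -2 - \sqrt{3}.
General solution: a(n) = A·r₁^n + B·r₂^n.
From the initial conditions, A + B = 2 and r₁A + r₂B = -6.
Since r₁ - r₂ = √12: A = (-6 - (2)r₂)/√12 = 1 - \frac{\sqrt{3}}{3}, and B = 2 - A = \frac{\sqrt{3}}{3} + 1.
So a(n) = \left(1 - \frac{\sqrt{3}}{3}\right)\left(-2 + \sqrt{3}\right)^n + \left(\frac{\sqrt{3}}{3} + 1\right)\left(-2 - \sqrt{3}\right)^n.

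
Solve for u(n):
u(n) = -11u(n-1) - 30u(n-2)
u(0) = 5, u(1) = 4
Characteristic equation: x² + 11x + 30 = 0, which factors as (x - (-6))(x - (-5)) = 0.
Roots r₁ = -6, r₂ = -5 (distinct).
General solution: u(n) = A·(-6)^n + B·(-5)^n.
From u(0) = 5: A + B = 5.
From u(1) = 4: -6A - 5B = 4.
Solving: A = -29, B = 34.
So u(n) = 34 \left(-5\right)^{n} - 29 \left(-6\right)^{n}.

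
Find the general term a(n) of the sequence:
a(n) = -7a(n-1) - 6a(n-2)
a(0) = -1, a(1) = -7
Characteristic equation: x² + 7x + 6 = 0, which factors as (x - (-1))(x - (-6)) = 0.
Roots r₁ = -1, r₂ = -6 (distinct).
General solution: a(n) = A·(-1)^n + B·(-6)^n.
From a(0) = -1: A + B = -1.
From a(1) = -7: -A - 6B = -7.
Solving: A = - \frac{13}{5}, B = \frac{8}{5}.
So a(n) = - \frac{13 \left(-1\right)^{n}}{5} + \frac{8 \left(-6\right)^{n}}{5}.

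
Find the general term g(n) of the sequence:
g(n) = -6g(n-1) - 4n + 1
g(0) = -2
First-order linear with linear forcing.
Homogeneous solution: g_h(n) = A·(-6)^n.
Try particular g_p(n) = pn + q. Substituting:
  pn + q = -6(p(n-1) + q) - 4n + 1.
Matching the n-coefficient: p = -6p - 4 ⇒ p = - \frac{4}{7}.
Matching constants: q = 6p - 6q + 1 ⇒ q = - \frac{17}{49}.
General: g(n) = A·(-6)^n - \frac{4 n}{7} - \frac{17}{49}.
Apply g(0) = -2: A - \frac{17}{49} = -2 ⇒ A = - \frac{81}{49}.
So g(n) = - \frac{81 \left(-6\right)^{n}}{49} - \frac{4 n}{7} - \frac{17}{49}.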